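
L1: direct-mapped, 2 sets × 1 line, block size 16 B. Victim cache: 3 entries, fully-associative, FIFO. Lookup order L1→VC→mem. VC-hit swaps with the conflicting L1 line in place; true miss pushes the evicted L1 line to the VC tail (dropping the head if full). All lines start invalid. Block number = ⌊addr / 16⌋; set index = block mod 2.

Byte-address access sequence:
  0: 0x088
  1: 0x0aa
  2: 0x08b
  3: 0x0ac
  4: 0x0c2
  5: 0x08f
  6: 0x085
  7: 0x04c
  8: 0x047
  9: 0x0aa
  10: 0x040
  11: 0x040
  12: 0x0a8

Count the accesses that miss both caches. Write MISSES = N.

MISSES = 4

0: 0x88 (blk 8, set 0) → MISS  vc=[]
1: 0xaa (blk 10, set 0) → MISS  vc=[8]
2: 0x8b (blk 8, set 0) → VC-HIT  vc=[10]
3: 0xac (blk 10, set 0) → VC-HIT  vc=[8]
4: 0xc2 (blk 12, set 0) → MISS  vc=[8, 10]
5: 0x8f (blk 8, set 0) → VC-HIT  vc=[12, 10]
6: 0x85 (blk 8, set 0) → L1-HIT  vc=[12, 10]
7: 0x4c (blk 4, set 0) → MISS  vc=[12, 10, 8]
8: 0x47 (blk 4, set 0) → L1-HIT  vc=[12, 10, 8]
9: 0xaa (blk 10, set 0) → VC-HIT  vc=[12, 4, 8]
10: 0x40 (blk 4, set 0) → VC-HIT  vc=[12, 10, 8]
11: 0x40 (blk 4, set 0) → L1-HIT  vc=[12, 10, 8]
12: 0xa8 (blk 10, set 0) → VC-HIT  vc=[12, 4, 8]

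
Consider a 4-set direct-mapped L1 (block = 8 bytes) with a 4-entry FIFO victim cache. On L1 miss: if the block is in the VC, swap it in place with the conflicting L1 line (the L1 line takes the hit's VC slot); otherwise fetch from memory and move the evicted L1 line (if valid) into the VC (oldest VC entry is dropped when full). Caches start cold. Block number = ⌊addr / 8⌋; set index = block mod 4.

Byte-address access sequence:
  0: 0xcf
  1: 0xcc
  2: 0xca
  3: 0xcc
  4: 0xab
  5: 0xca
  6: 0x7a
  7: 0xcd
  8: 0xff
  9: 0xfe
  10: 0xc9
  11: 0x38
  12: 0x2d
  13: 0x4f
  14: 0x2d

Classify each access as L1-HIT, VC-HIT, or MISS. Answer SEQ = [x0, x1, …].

SEQ = [MISS, L1-HIT, L1-HIT, L1-HIT, MISS, VC-HIT, MISS, L1-HIT, MISS, L1-HIT, L1-HIT, MISS, MISS, MISS, VC-HIT]

  [0] addr=0xcf blk=25 s=1: MISS | VC []
  [1] addr=0xcc blk=25 s=1: L1-HIT | VC []
  [2] addr=0xca blk=25 s=1: L1-HIT | VC []
  [3] addr=0xcc blk=25 s=1: L1-HIT | VC []
  [4] addr=0xab blk=21 s=1: MISS | VC [25]
  [5] addr=0xca blk=25 s=1: VC-HIT | VC [21]
  [6] addr=0x7a blk=15 s=3: MISS | VC [21]
  [7] addr=0xcd blk=25 s=1: L1-HIT | VC [21]
  [8] addr=0xff blk=31 s=3: MISS | VC [21, 15]
  [9] addr=0xfe blk=31 s=3: L1-HIT | VC [21, 15]
  [10] addr=0xc9 blk=25 s=1: L1-HIT | VC [21, 15]
  [11] addr=0x38 blk=7 s=3: MISS | VC [21, 15, 31]
  [12] addr=0x2d blk=5 s=1: MISS | VC [21, 15, 31, 25]
  [13] addr=0x4f blk=9 s=1: MISS | VC [15, 31, 25, 5]
  [14] addr=0x2d blk=5 s=1: VC-HIT | VC [15, 31, 25, 9]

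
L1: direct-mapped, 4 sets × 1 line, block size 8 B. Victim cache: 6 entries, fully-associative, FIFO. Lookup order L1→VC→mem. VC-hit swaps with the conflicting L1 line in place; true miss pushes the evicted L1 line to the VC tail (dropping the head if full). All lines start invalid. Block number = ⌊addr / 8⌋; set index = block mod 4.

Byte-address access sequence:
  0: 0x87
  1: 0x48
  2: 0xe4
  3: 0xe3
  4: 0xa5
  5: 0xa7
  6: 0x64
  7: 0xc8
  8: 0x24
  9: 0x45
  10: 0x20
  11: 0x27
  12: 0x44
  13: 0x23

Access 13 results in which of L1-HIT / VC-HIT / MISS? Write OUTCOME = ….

OUTCOME = VC-HIT

  [0] addr=0x87 blk=16 s=0: MISS | VC []
  [1] addr=0x48 blk=9 s=1: MISS | VC []
  [2] addr=0xe4 blk=28 s=0: MISS | VC [16]
  [3] addr=0xe3 blk=28 s=0: L1-HIT | VC [16]
  [4] addr=0xa5 blk=20 s=0: MISS | VC [16, 28]
  [5] addr=0xa7 blk=20 s=0: L1-HIT | VC [16, 28]
  [6] addr=0x64 blk=12 s=0: MISS | VC [16, 28, 20]
  [7] addr=0xc8 blk=25 s=1: MISS | VC [16, 28, 20, 9]
  [8] addr=0x24 blk=4 s=0: MISS | VC [16, 28, 20, 9, 12]
  [9] addr=0x45 blk=8 s=0: MISS | VC [16, 28, 20, 9, 12, 4]
  [10] addr=0x20 blk=4 s=0: VC-HIT | VC [16, 28, 20, 9, 12, 8]
  [11] addr=0x27 blk=4 s=0: L1-HIT | VC [16, 28, 20, 9, 12, 8]
  [12] addr=0x44 blk=8 s=0: VC-HIT | VC [16, 28, 20, 9, 12, 4]
  [13] addr=0x23 blk=4 s=0: VC-HIT | VC [16, 28, 20, 9, 12, 8]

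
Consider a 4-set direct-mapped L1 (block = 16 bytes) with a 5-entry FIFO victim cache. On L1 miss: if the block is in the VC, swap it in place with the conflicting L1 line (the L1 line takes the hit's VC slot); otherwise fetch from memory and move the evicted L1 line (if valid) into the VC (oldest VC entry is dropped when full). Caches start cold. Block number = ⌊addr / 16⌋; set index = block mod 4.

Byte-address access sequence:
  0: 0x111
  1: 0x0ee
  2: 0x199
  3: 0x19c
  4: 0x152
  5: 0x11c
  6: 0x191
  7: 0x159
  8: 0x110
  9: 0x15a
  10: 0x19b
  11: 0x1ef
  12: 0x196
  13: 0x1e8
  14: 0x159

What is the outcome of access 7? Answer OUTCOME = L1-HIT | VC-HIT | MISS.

OUTCOME = VC-HIT

#0 0x111→b17/s1 MISS; vc=[]
#1 0xee→b14/s2 MISS; vc=[]
#2 0x199→b25/s1 MISS; vc=[17]
#3 0x19c→b25/s1 L1-HIT; vc=[17]
#4 0x152→b21/s1 MISS; vc=[17,25]
#5 0x11c→b17/s1 VC-HIT; vc=[21,25]
#6 0x191→b25/s1 VC-HIT; vc=[21,17]
#7 0x159→b21/s1 VC-HIT; vc=[25,17]
#8 0x110→b17/s1 VC-HIT; vc=[25,21]
#9 0x15a→b21/s1 VC-HIT; vc=[25,17]
#10 0x19b→b25/s1 VC-HIT; vc=[21,17]
#11 0x1ef→b30/s2 MISS; vc=[21,17,14]
#12 0x196→b25/s1 L1-HIT; vc=[21,17,14]
#13 0x1e8→b30/s2 L1-HIT; vc=[21,17,14]
#14 0x159→b21/s1 VC-HIT; vc=[25,17,14]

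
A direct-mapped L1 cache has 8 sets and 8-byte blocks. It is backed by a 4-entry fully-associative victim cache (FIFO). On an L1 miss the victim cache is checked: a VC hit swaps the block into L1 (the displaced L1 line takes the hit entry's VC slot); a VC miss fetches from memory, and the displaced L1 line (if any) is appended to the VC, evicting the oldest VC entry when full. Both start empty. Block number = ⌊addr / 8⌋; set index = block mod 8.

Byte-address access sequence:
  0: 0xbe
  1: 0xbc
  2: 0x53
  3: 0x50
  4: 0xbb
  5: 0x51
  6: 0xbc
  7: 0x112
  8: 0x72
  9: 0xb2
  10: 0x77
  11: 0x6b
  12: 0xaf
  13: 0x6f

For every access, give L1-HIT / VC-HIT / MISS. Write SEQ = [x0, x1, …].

  [0] addr=0xbe blk=23 s=7: MISS | VC []
  [1] addr=0xbc blk=23 s=7: L1-HIT | VC []
  [2] addr=0x53 blk=10 s=2: MISS | VC []
  [3] addr=0x50 blk=10 s=2: L1-HIT | VC []
  [4] addr=0xbb blk=23 s=7: L1-HIT | VC []
  [5] addr=0x51 blk=10 s=2: L1-HIT | VC []
  [6] addr=0xbc blk=23 s=7: L1-HIT | VC []
  [7] addr=0x112 blk=34 s=2: MISS | VC [10]
  [8] addr=0x72 blk=14 s=6: MISS | VC [10]
  [9] addr=0xb2 blk=22 s=6: MISS | VC [10, 14]
  [10] addr=0x77 blk=14 s=6: VC-HIT | VC [10, 22]
  [11] addr=0x6b blk=13 s=5: MISS | VC [10, 22]
  [12] addr=0xaf blk=21 s=5: MISS | VC [10, 22, 13]
  [13] addr=0x6f blk=13 s=5: VC-HIT | VC [10, 22, 21]

SEQ = [MISS, L1-HIT, MISS, L1-HIT, L1-HIT, L1-HIT, L1-HIT, MISS, MISS, MISS, VC-HIT, MISS, MISS, VC-HIT]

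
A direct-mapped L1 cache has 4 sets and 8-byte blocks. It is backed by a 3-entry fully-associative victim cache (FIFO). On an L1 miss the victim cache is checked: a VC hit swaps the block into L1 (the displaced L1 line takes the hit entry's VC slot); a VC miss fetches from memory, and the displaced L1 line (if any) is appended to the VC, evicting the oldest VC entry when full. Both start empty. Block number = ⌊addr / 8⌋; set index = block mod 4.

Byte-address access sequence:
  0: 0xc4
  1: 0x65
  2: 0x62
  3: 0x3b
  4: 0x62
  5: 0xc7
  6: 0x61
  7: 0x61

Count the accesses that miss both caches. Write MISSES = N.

#0 0xc4→b24/s0 MISS; vc=[]
#1 0x65→b12/s0 MISS; vc=[24]
#2 0x62→b12/s0 L1-HIT; vc=[24]
#3 0x3b→b7/s3 MISS; vc=[24]
#4 0x62→b12/s0 L1-HIT; vc=[24]
#5 0xc7→b24/s0 VC-HIT; vc=[12]
#6 0x61→b12/s0 VC-HIT; vc=[24]
#7 0x61→b12/s0 L1-HIT; vc=[24]

MISSES = 3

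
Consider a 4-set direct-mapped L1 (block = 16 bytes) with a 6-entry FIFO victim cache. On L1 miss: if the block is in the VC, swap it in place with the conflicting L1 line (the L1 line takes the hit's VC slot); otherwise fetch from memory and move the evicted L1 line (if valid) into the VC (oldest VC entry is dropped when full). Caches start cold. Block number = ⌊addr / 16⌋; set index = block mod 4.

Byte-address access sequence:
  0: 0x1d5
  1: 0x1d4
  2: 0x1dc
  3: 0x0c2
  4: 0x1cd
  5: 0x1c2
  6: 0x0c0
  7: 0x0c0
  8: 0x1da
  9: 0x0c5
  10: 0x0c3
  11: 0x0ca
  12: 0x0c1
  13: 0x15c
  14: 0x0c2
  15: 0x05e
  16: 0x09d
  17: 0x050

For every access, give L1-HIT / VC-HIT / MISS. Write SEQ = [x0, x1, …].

#0 0x1d5→b29/s1 MISS; vc=[]
#1 0x1d4→b29/s1 L1-HIT; vc=[]
#2 0x1dc→b29/s1 L1-HIT; vc=[]
#3 0xc2→b12/s0 MISS; vc=[]
#4 0x1cd→b28/s0 MISS; vc=[12]
#5 0x1c2→b28/s0 L1-HIT; vc=[12]
#6 0xc0→b12/s0 VC-HIT; vc=[28]
#7 0xc0→b12/s0 L1-HIT; vc=[28]
#8 0x1da→b29/s1 L1-HIT; vc=[28]
#9 0xc5→b12/s0 L1-HIT; vc=[28]
#10 0xc3→b12/s0 L1-HIT; vc=[28]
#11 0xca→b12/s0 L1-HIT; vc=[28]
#12 0xc1→b12/s0 L1-HIT; vc=[28]
#13 0x15c→b21/s1 MISS; vc=[28,29]
#14 0xc2→b12/s0 L1-HIT; vc=[28,29]
#15 0x5e→b5/s1 MISS; vc=[28,29,21]
#16 0x9d→b9/s1 MISS; vc=[28,29,21,5]
#17 0x50→b5/s1 VC-HIT; vc=[28,29,21,9]

SEQ = [MISS, L1-HIT, L1-HIT, MISS, MISS, L1-HIT, VC-HIT, L1-HIT, L1-HIT, L1-HIT, L1-HIT, L1-HIT, L1-HIT, MISS, L1-HIT, MISS, MISS, VC-HIT]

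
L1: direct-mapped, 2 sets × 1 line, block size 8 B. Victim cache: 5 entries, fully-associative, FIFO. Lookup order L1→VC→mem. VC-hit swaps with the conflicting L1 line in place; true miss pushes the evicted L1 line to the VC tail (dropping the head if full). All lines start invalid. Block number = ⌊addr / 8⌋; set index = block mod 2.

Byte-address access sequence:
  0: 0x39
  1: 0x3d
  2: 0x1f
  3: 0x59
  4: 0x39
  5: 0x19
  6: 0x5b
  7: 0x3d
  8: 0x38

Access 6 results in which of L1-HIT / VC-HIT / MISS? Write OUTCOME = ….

OUTCOME = VC-HIT

  [0] addr=0x39 blk=7 s=1: MISS | VC []
  [1] addr=0x3d blk=7 s=1: L1-HIT | VC []
  [2] addr=0x1f blk=3 s=1: MISS | VC [7]
  [3] addr=0x59 blk=11 s=1: MISS | VC [7, 3]
  [4] addr=0x39 blk=7 s=1: VC-HIT | VC [11, 3]
  [5] addr=0x19 blk=3 s=1: VC-HIT | VC [11, 7]
  [6] addr=0x5b blk=11 s=1: VC-HIT | VC [3, 7]
  [7] addr=0x3d blk=7 s=1: VC-HIT | VC [3, 11]
  [8] addr=0x38 blk=7 s=1: L1-HIT | VC [3, 11]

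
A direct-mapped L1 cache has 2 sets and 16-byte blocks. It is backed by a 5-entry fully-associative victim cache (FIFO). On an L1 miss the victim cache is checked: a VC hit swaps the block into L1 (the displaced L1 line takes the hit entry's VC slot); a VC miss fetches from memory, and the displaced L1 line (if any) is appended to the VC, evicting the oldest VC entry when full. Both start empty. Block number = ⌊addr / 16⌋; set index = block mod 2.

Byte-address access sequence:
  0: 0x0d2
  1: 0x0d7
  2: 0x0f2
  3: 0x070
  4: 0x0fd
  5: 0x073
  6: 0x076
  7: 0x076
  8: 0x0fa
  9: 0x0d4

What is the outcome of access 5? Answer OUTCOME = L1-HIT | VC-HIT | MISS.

OUTCOME = VC-HIT

0: 0xd2 (blk 13, set 1) → MISS  vc=[]
1: 0xd7 (blk 13, set 1) → L1-HIT  vc=[]
2: 0xf2 (blk 15, set 1) → MISS  vc=[13]
3: 0x70 (blk 7, set 1) → MISS  vc=[13, 15]
4: 0xfd (blk 15, set 1) → VC-HIT  vc=[13, 7]
5: 0x73 (blk 7, set 1) → VC-HIT  vc=[13, 15]
6: 0x76 (blk 7, set 1) → L1-HIT  vc=[13, 15]
7: 0x76 (blk 7, set 1) → L1-HIT  vc=[13, 15]
8: 0xfa (blk 15, set 1) → VC-HIT  vc=[13, 7]
9: 0xd4 (blk 13, set 1) → VC-HIT  vc=[15, 7]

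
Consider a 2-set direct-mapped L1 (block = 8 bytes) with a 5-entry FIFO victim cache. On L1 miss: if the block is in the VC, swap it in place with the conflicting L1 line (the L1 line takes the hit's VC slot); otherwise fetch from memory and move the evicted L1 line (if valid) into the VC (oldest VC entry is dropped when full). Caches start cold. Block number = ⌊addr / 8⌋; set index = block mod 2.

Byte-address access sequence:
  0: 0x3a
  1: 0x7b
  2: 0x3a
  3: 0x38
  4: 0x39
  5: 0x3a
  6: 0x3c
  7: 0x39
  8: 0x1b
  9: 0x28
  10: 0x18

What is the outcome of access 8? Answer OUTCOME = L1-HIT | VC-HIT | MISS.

0: 0x3a (blk 7, set 1) → MISS  vc=[]
1: 0x7b (blk 15, set 1) → MISS  vc=[7]
2: 0x3a (blk 7, set 1) → VC-HIT  vc=[15]
3: 0x38 (blk 7, set 1) → L1-HIT  vc=[15]
4: 0x39 (blk 7, set 1) → L1-HIT  vc=[15]
5: 0x3a (blk 7, set 1) → L1-HIT  vc=[15]
6: 0x3c (blk 7, set 1) → L1-HIT  vc=[15]
7: 0x39 (blk 7, set 1) → L1-HIT  vc=[15]
8: 0x1b (blk 3, set 1) → MISS  vc=[15, 7]
9: 0x28 (blk 5, set 1) → MISS  vc=[15, 7, 3]
10: 0x18 (blk 3, set 1) → VC-HIT  vc=[15, 7, 5]

OUTCOME = MISS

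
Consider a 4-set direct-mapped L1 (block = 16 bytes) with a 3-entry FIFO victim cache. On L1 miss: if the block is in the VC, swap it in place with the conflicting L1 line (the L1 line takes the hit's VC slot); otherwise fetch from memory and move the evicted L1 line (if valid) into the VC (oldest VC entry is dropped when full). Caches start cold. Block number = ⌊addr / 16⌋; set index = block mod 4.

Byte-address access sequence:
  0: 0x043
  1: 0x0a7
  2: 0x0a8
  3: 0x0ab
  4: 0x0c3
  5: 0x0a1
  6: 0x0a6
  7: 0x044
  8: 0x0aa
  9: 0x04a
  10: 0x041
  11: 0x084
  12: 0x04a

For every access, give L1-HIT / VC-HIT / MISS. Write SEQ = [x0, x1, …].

SEQ = [MISS, MISS, L1-HIT, L1-HIT, MISS, L1-HIT, L1-HIT, VC-HIT, L1-HIT, L1-HIT, L1-HIT, MISS, VC-HIT]

#0 0x43→b4/s0 MISS; vc=[]
#1 0xa7→b10/s2 MISS; vc=[]
#2 0xa8→b10/s2 L1-HIT; vc=[]
#3 0xab→b10/s2 L1-HIT; vc=[]
#4 0xc3→b12/s0 MISS; vc=[4]
#5 0xa1→b10/s2 L1-HIT; vc=[4]
#6 0xa6→b10/s2 L1-HIT; vc=[4]
#7 0x44→b4/s0 VC-HIT; vc=[12]
#8 0xaa→b10/s2 L1-HIT; vc=[12]
#9 0x4a→b4/s0 L1-HIT; vc=[12]
#10 0x41→b4/s0 L1-HIT; vc=[12]
#11 0x84→b8/s0 MISS; vc=[12,4]
#12 0x4a→b4/s0 VC-HIT; vc=[12,8]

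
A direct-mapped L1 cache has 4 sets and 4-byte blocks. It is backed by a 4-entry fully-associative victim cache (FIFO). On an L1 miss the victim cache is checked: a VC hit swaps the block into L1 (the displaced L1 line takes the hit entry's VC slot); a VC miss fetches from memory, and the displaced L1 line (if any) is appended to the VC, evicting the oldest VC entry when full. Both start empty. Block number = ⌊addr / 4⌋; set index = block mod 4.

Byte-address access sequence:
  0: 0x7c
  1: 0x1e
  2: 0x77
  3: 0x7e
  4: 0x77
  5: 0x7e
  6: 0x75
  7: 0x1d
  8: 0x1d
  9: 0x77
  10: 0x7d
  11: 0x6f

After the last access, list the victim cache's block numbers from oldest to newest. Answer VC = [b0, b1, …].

VC = [7, 31]

0: 0x7c (blk 31, set 3) → MISS  vc=[]
1: 0x1e (blk 7, set 3) → MISS  vc=[31]
2: 0x77 (blk 29, set 1) → MISS  vc=[31]
3: 0x7e (blk 31, set 3) → VC-HIT  vc=[7]
4: 0x77 (blk 29, set 1) → L1-HIT  vc=[7]
5: 0x7e (blk 31, set 3) → L1-HIT  vc=[7]
6: 0x75 (blk 29, set 1) → L1-HIT  vc=[7]
7: 0x1d (blk 7, set 3) → VC-HIT  vc=[31]
8: 0x1d (blk 7, set 3) → L1-HIT  vc=[31]
9: 0x77 (blk 29, set 1) → L1-HIT  vc=[31]
10: 0x7d (blk 31, set 3) → VC-HIT  vc=[7]
11: 0x6f (blk 27, set 3) → MISS  vc=[7, 31]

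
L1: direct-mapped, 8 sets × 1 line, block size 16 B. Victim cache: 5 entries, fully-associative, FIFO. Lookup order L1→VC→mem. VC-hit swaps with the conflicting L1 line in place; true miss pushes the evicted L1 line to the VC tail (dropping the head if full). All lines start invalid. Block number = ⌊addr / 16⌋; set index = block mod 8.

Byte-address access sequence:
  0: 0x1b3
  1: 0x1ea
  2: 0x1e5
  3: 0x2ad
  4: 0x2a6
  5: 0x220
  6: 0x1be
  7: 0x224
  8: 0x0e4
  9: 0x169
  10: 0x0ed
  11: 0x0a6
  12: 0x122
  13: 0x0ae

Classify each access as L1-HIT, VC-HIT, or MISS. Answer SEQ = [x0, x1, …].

  [0] addr=0x1b3 blk=27 s=3: MISS | VC []
  [1] addr=0x1ea blk=30 s=6: MISS | VC []
  [2] addr=0x1e5 blk=30 s=6: L1-HIT | VC []
  [3] addr=0x2ad blk=42 s=2: MISS | VC []
  [4] addr=0x2a6 blk=42 s=2: L1-HIT | VC []
  [5] addr=0x220 blk=34 s=2: MISS | VC [42]
  [6] addr=0x1be blk=27 s=3: L1-HIT | VC [42]
  [7] addr=0x224 blk=34 s=2: L1-HIT | VC [42]
  [8] addr=0xe4 blk=14 s=6: MISS | VC [42, 30]
  [9] addr=0x169 blk=22 s=6: MISS | VC [42, 30, 14]
  [10] addr=0xed blk=14 s=6: VC-HIT | VC [42, 30, 22]
  [11] addr=0xa6 blk=10 s=2: MISS | VC [42, 30, 22, 34]
  [12] addr=0x122 blk=18 s=2: MISS | VC [42, 30, 22, 34, 10]
  [13] addr=0xae blk=10 s=2: VC-HIT | VC [42, 30, 22, 34, 18]

SEQ = [MISS, MISS, L1-HIT, MISS, L1-HIT, MISS, L1-HIT, L1-HIT, MISS, MISS, VC-HIT, MISS, MISS, VC-HIT]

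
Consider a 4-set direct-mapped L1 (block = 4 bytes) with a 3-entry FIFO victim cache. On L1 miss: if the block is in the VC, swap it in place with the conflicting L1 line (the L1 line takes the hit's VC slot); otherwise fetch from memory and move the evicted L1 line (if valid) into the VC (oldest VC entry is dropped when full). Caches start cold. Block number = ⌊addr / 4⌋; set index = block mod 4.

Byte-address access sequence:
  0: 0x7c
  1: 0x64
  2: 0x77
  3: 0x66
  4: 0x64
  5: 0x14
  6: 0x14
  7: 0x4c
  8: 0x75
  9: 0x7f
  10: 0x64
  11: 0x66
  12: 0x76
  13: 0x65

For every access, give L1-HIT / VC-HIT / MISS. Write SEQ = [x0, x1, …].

#0 0x7c→b31/s3 MISS; vc=[]
#1 0x64→b25/s1 MISS; vc=[]
#2 0x77→b29/s1 MISS; vc=[25]
#3 0x66→b25/s1 VC-HIT; vc=[29]
#4 0x64→b25/s1 L1-HIT; vc=[29]
#5 0x14→b5/s1 MISS; vc=[29,25]
#6 0x14→b5/s1 L1-HIT; vc=[29,25]
#7 0x4c→b19/s3 MISS; vc=[29,25,31]
#8 0x75→b29/s1 VC-HIT; vc=[5,25,31]
#9 0x7f→b31/s3 VC-HIT; vc=[5,25,19]
#10 0x64→b25/s1 VC-HIT; vc=[5,29,19]
#11 0x66→b25/s1 L1-HIT; vc=[5,29,19]
#12 0x76→b29/s1 VC-HIT; vc=[5,25,19]
#13 0x65→b25/s1 VC-HIT; vc=[5,29,19]

SEQ = [MISS, MISS, MISS, VC-HIT, L1-HIT, MISS, L1-HIT, MISS, VC-HIT, VC-HIT, VC-HIT, L1-HIT, VC-HIT, VC-HIT]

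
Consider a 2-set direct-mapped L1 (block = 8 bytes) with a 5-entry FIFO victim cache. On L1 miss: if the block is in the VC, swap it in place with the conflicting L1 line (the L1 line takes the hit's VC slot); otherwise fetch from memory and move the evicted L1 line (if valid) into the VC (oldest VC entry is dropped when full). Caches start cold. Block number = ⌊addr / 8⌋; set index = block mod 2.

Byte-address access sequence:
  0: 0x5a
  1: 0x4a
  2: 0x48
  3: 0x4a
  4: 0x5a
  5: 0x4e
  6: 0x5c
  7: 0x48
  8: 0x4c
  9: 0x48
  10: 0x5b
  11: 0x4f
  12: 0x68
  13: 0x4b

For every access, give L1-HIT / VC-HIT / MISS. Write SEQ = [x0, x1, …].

#0 0x5a→b11/s1 MISS; vc=[]
#1 0x4a→b9/s1 MISS; vc=[11]
#2 0x48→b9/s1 L1-HIT; vc=[11]
#3 0x4a→b9/s1 L1-HIT; vc=[11]
#4 0x5a→b11/s1 VC-HIT; vc=[9]
#5 0x4e→b9/s1 VC-HIT; vc=[11]
#6 0x5c→b11/s1 VC-HIT; vc=[9]
#7 0x48→b9/s1 VC-HIT; vc=[11]
#8 0x4c→b9/s1 L1-HIT; vc=[11]
#9 0x48→b9/s1 L1-HIT; vc=[11]
#10 0x5b→b11/s1 VC-HIT; vc=[9]
#11 0x4f→b9/s1 VC-HIT; vc=[11]
#12 0x68→b13/s1 MISS; vc=[11,9]
#13 0x4b→b9/s1 VC-HIT; vc=[11,13]

SEQ = [MISS, MISS, L1-HIT, L1-HIT, VC-HIT, VC-HIT, VC-HIT, VC-HIT, L1-HIT, L1-HIT, VC-HIT, VC-HIT, MISS, VC-HIT]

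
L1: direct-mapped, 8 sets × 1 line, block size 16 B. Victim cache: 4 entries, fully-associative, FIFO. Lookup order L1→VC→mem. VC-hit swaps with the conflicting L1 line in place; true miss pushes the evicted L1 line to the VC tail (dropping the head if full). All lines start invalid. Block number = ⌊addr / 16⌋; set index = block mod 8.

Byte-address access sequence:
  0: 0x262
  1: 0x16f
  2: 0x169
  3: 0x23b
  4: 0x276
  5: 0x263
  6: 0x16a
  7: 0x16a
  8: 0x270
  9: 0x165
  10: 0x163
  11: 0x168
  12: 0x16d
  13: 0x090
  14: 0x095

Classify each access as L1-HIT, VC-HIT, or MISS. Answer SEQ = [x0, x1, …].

SEQ = [MISS, MISS, L1-HIT, MISS, MISS, VC-HIT, VC-HIT, L1-HIT, L1-HIT, L1-HIT, L1-HIT, L1-HIT, L1-HIT, MISS, L1-HIT]

#0 0x262→b38/s6 MISS; vc=[]
#1 0x16f→b22/s6 MISS; vc=[38]
#2 0x169→b22/s6 L1-HIT; vc=[38]
#3 0x23b→b35/s3 MISS; vc=[38]
#4 0x276→b39/s7 MISS; vc=[38]
#5 0x263→b38/s6 VC-HIT; vc=[22]
#6 0x16a→b22/s6 VC-HIT; vc=[38]
#7 0x16a→b22/s6 L1-HIT; vc=[38]
#8 0x270→b39/s7 L1-HIT; vc=[38]
#9 0x165→b22/s6 L1-HIT; vc=[38]
#10 0x163→b22/s6 L1-HIT; vc=[38]
#11 0x168→b22/s6 L1-HIT; vc=[38]
#12 0x16d→b22/s6 L1-HIT; vc=[38]
#13 0x90→b9/s1 MISS; vc=[38]
#14 0x95→b9/s1 L1-HIT; vc=[38]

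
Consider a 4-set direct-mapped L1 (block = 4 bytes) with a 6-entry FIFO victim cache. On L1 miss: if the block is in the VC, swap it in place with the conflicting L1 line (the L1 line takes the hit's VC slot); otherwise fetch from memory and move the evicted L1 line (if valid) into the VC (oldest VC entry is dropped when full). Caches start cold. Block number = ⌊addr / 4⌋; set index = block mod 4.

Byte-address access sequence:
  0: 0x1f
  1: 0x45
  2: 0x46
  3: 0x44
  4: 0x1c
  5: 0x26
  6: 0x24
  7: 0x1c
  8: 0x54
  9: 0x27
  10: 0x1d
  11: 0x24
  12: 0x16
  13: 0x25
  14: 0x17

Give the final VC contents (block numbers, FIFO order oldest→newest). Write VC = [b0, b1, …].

0: 0x1f (blk 7, set 3) → MISS  vc=[]
1: 0x45 (blk 17, set 1) → MISS  vc=[]
2: 0x46 (blk 17, set 1) → L1-HIT  vc=[]
3: 0x44 (blk 17, set 1) → L1-HIT  vc=[]
4: 0x1c (blk 7, set 3) → L1-HIT  vc=[]
5: 0x26 (blk 9, set 1) → MISS  vc=[17]
6: 0x24 (blk 9, set 1) → L1-HIT  vc=[17]
7: 0x1c (blk 7, set 3) → L1-HIT  vc=[17]
8: 0x54 (blk 21, set 1) → MISS  vc=[17, 9]
9: 0x27 (blk 9, set 1) → VC-HIT  vc=[17, 21]
10: 0x1d (blk 7, set 3) → L1-HIT  vc=[17, 21]
11: 0x24 (blk 9, set 1) → L1-HIT  vc=[17, 21]
12: 0x16 (blk 5, set 1) → MISS  vc=[17, 21, 9]
13: 0x25 (blk 9, set 1) → VC-HIT  vc=[17, 21, 5]
14: 0x17 (blk 5, set 1) → VC-HIT  vc=[17, 21, 9]

VC = [17, 21, 9]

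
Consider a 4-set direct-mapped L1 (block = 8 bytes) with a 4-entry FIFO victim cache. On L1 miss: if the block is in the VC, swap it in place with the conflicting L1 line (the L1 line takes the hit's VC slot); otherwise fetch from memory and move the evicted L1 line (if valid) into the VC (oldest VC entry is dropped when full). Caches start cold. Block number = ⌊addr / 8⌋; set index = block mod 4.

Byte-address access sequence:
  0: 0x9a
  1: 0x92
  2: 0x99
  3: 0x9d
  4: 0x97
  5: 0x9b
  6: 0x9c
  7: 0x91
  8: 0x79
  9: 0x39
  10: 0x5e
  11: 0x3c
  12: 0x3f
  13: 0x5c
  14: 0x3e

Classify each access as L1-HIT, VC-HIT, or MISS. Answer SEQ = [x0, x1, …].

  [0] addr=0x9a blk=19 s=3: MISS | VC []
  [1] addr=0x92 blk=18 s=2: MISS | VC []
  [2] addr=0x99 blk=19 s=3: L1-HIT | VC []
  [3] addr=0x9d blk=19 s=3: L1-HIT | VC []
  [4] addr=0x97 blk=18 s=2: L1-HIT | VC []
  [5] addr=0x9b blk=19 s=3: L1-HIT | VC []
  [6] addr=0x9c blk=19 s=3: L1-HIT | VC []
  [7] addr=0x91 blk=18 s=2: L1-HIT | VC []
  [8] addr=0x79 blk=15 s=3: MISS | VC [19]
  [9] addr=0x39 blk=7 s=3: MISS | VC [19, 15]
  [10] addr=0x5e blk=11 s=3: MISS | VC [19, 15, 7]
  [11] addr=0x3c blk=7 s=3: VC-HIT | VC [19, 15, 11]
  [12] addr=0x3f blk=7 s=3: L1-HIT | VC [19, 15, 11]
  [13] addr=0x5c blk=11 s=3: VC-HIT | VC [19, 15, 7]
  [14] addr=0x3e blk=7 s=3: VC-HIT | VC [19, 15, 11]

SEQ = [MISS, MISS, L1-HIT, L1-HIT, L1-HIT, L1-HIT, L1-HIT, L1-HIT, MISS, MISS, MISS, VC-HIT, L1-HIT, VC-HIT, VC-HIT]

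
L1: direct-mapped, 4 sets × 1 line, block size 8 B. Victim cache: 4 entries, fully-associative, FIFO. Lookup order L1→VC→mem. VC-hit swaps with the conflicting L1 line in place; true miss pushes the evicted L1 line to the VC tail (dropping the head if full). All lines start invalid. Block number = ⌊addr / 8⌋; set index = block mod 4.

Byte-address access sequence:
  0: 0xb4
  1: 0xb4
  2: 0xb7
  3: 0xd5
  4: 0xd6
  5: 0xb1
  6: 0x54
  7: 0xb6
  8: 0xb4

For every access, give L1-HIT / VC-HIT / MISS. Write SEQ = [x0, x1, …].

#0 0xb4→b22/s2 MISS; vc=[]
#1 0xb4→b22/s2 L1-HIT; vc=[]
#2 0xb7→b22/s2 L1-HIT; vc=[]
#3 0xd5→b26/s2 MISS; vc=[22]
#4 0xd6→b26/s2 L1-HIT; vc=[22]
#5 0xb1→b22/s2 VC-HIT; vc=[26]
#6 0x54→b10/s2 MISS; vc=[26,22]
#7 0xb6→b22/s2 VC-HIT; vc=[26,10]
#8 0xb4→b22/s2 L1-HIT; vc=[26,10]

SEQ = [MISS, L1-HIT, L1-HIT, MISS, L1-HIT, VC-HIT, MISS, VC-HIT, L1-HIT]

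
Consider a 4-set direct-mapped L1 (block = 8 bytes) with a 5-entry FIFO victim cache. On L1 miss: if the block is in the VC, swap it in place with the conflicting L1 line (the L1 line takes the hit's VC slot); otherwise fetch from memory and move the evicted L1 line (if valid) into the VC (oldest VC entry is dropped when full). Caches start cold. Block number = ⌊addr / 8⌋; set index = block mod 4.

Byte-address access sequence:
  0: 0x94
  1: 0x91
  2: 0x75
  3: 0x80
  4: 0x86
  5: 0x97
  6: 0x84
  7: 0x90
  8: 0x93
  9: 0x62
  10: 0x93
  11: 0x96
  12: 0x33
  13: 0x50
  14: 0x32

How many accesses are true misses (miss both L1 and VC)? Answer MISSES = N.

#0 0x94→b18/s2 MISS; vc=[]
#1 0x91→b18/s2 L1-HIT; vc=[]
#2 0x75→b14/s2 MISS; vc=[18]
#3 0x80→b16/s0 MISS; vc=[18]
#4 0x86→b16/s0 L1-HIT; vc=[18]
#5 0x97→b18/s2 VC-HIT; vc=[14]
#6 0x84→b16/s0 L1-HIT; vc=[14]
#7 0x90→b18/s2 L1-HIT; vc=[14]
#8 0x93→b18/s2 L1-HIT; vc=[14]
#9 0x62→b12/s0 MISS; vc=[14,16]
#10 0x93→b18/s2 L1-HIT; vc=[14,16]
#11 0x96→b18/s2 L1-HIT; vc=[14,16]
#12 0x33→b6/s2 MISS; vc=[14,16,18]
#13 0x50→b10/s2 MISS; vc=[14,16,18,6]
#14 0x32→b6/s2 VC-HIT; vc=[14,16,18,10]

MISSES = 6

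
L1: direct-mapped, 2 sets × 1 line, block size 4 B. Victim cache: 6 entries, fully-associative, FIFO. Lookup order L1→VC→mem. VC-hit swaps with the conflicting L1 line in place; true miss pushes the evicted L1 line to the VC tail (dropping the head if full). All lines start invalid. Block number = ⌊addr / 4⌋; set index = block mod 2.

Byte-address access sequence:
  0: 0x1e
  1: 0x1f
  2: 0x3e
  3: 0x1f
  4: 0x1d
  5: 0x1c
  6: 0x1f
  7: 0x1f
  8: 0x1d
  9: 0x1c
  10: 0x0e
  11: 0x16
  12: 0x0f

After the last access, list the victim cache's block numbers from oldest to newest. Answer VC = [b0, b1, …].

VC = [15, 7, 5]

0: 0x1e (blk 7, set 1) → MISS  vc=[]
1: 0x1f (blk 7, set 1) → L1-HIT  vc=[]
2: 0x3e (blk 15, set 1) → MISS  vc=[7]
3: 0x1f (blk 7, set 1) → VC-HIT  vc=[15]
4: 0x1d (blk 7, set 1) → L1-HIT  vc=[15]
5: 0x1c (blk 7, set 1) → L1-HIT  vc=[15]
6: 0x1f (blk 7, set 1) → L1-HIT  vc=[15]
7: 0x1f (blk 7, set 1) → L1-HIT  vc=[15]
8: 0x1d (blk 7, set 1) → L1-HIT  vc=[15]
9: 0x1c (blk 7, set 1) → L1-HIT  vc=[15]
10: 0xe (blk 3, set 1) → MISS  vc=[15, 7]
11: 0x16 (blk 5, set 1) → MISS  vc=[15, 7, 3]
12: 0xf (blk 3, set 1) → VC-HIT  vc=[15, 7, 5]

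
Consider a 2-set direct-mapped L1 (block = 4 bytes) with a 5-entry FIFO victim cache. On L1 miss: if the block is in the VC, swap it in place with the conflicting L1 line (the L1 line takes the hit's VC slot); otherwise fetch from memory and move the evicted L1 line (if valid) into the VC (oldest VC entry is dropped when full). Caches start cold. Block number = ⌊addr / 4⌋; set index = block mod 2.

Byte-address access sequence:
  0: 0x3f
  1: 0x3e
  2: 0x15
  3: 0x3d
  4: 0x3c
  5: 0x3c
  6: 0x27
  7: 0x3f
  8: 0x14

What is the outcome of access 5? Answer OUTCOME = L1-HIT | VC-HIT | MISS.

OUTCOME = L1-HIT

0: 0x3f (blk 15, set 1) → MISS  vc=[]
1: 0x3e (blk 15, set 1) → L1-HIT  vc=[]
2: 0x15 (blk 5, set 1) → MISS  vc=[15]
3: 0x3d (blk 15, set 1) → VC-HIT  vc=[5]
4: 0x3c (blk 15, set 1) → L1-HIT  vc=[5]
5: 0x3c (blk 15, set 1) → L1-HIT  vc=[5]
6: 0x27 (blk 9, set 1) → MISS  vc=[5, 15]
7: 0x3f (blk 15, set 1) → VC-HIT  vc=[5, 9]
8: 0x14 (blk 5, set 1) → VC-HIT  vc=[15, 9]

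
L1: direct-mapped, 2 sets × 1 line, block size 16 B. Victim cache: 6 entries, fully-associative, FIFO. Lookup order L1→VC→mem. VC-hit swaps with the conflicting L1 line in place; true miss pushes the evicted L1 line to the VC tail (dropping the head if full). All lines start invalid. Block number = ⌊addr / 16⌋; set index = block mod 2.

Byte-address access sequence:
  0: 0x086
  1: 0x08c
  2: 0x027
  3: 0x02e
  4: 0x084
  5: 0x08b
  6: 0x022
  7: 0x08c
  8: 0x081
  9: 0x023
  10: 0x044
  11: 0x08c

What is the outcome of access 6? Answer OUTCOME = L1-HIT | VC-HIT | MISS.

OUTCOME = VC-HIT

#0 0x86→b8/s0 MISS; vc=[]
#1 0x8c→b8/s0 L1-HIT; vc=[]
#2 0x27→b2/s0 MISS; vc=[8]
#3 0x2e→b2/s0 L1-HIT; vc=[8]
#4 0x84→b8/s0 VC-HIT; vc=[2]
#5 0x8b→b8/s0 L1-HIT; vc=[2]
#6 0x22→b2/s0 VC-HIT; vc=[8]
#7 0x8c→b8/s0 VC-HIT; vc=[2]
#8 0x81→b8/s0 L1-HIT; vc=[2]
#9 0x23→b2/s0 VC-HIT; vc=[8]
#10 0x44→b4/s0 MISS; vc=[8,2]
#11 0x8c→b8/s0 VC-HIT; vc=[4,2]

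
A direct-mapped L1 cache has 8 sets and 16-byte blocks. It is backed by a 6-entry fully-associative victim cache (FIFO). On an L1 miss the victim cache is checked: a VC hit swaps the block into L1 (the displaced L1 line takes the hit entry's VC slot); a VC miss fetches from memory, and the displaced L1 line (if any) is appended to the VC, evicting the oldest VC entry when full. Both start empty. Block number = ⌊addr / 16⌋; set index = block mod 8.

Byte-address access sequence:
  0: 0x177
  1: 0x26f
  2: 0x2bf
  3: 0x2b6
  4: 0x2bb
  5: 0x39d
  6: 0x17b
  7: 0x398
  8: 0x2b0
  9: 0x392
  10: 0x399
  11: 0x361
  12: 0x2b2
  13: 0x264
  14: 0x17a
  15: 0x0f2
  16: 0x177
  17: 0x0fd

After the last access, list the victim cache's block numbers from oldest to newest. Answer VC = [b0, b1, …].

VC = [54, 23]

#0 0x177→b23/s7 MISS; vc=[]
#1 0x26f→b38/s6 MISS; vc=[]
#2 0x2bf→b43/s3 MISS; vc=[]
#3 0x2b6→b43/s3 L1-HIT; vc=[]
#4 0x2bb→b43/s3 L1-HIT; vc=[]
#5 0x39d→b57/s1 MISS; vc=[]
#6 0x17b→b23/s7 L1-HIT; vc=[]
#7 0x398→b57/s1 L1-HIT; vc=[]
#8 0x2b0→b43/s3 L1-HIT; vc=[]
#9 0x392→b57/s1 L1-HIT; vc=[]
#10 0x399→b57/s1 L1-HIT; vc=[]
#11 0x361→b54/s6 MISS; vc=[38]
#12 0x2b2→b43/s3 L1-HIT; vc=[38]
#13 0x264→b38/s6 VC-HIT; vc=[54]
#14 0x17a→b23/s7 L1-HIT; vc=[54]
#15 0xf2→b15/s7 MISS; vc=[54,23]
#16 0x177→b23/s7 VC-HIT; vc=[54,15]
#17 0xfd→b15/s7 VC-HIT; vc=[54,23]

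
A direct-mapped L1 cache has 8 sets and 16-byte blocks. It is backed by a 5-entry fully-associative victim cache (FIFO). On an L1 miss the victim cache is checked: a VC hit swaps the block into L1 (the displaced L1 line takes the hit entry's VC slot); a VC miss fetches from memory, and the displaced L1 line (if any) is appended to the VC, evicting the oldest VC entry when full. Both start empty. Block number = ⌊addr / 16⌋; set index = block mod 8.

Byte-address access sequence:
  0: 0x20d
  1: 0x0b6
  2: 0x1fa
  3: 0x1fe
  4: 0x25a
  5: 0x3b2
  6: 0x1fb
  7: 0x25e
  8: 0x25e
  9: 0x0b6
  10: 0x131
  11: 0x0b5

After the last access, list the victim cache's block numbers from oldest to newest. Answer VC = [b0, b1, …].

VC = [59, 19]

0: 0x20d (blk 32, set 0) → MISS  vc=[]
1: 0xb6 (blk 11, set 3) → MISS  vc=[]
2: 0x1fa (blk 31, set 7) → MISS  vc=[]
3: 0x1fe (blk 31, set 7) → L1-HIT  vc=[]
4: 0x25a (blk 37, set 5) → MISS  vc=[]
5: 0x3b2 (blk 59, set 3) → MISS  vc=[11]
6: 0x1fb (blk 31, set 7) → L1-HIT  vc=[11]
7: 0x25e (blk 37, set 5) → L1-HIT  vc=[11]
8: 0x25e (blk 37, set 5) → L1-HIT  vc=[11]
9: 0xb6 (blk 11, set 3) → VC-HIT  vc=[59]
10: 0x131 (blk 19, set 3) → MISS  vc=[59, 11]
11: 0xb5 (blk 11, set 3) → VC-HIT  vc=[59, 19]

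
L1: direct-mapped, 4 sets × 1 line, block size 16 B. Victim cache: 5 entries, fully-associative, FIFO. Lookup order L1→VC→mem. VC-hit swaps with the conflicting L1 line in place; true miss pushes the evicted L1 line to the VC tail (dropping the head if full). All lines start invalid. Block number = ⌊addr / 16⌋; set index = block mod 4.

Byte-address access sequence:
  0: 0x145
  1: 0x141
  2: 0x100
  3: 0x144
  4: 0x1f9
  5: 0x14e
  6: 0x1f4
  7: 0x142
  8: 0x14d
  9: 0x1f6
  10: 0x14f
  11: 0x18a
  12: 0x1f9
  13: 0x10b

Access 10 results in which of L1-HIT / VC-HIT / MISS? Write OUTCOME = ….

0: 0x145 (blk 20, set 0) → MISS  vc=[]
1: 0x141 (blk 20, set 0) → L1-HIT  vc=[]
2: 0x100 (blk 16, set 0) → MISS  vc=[20]
3: 0x144 (blk 20, set 0) → VC-HIT  vc=[16]
4: 0x1f9 (blk 31, set 3) → MISS  vc=[16]
5: 0x14e (blk 20, set 0) → L1-HIT  vc=[16]
6: 0x1f4 (blk 31, set 3) → L1-HIT  vc=[16]
7: 0x142 (blk 20, set 0) → L1-HIT  vc=[16]
8: 0x14d (blk 20, set 0) → L1-HIT  vc=[16]
9: 0x1f6 (blk 31, set 3) → L1-HIT  vc=[16]
10: 0x14f (blk 20, set 0) → L1-HIT  vc=[16]
11: 0x18a (blk 24, set 0) → MISS  vc=[16, 20]
12: 0x1f9 (blk 31, set 3) → L1-HIT  vc=[16, 20]
13: 0x10b (blk 16, set 0) → VC-HIT  vc=[24, 20]

OUTCOME = L1-HIT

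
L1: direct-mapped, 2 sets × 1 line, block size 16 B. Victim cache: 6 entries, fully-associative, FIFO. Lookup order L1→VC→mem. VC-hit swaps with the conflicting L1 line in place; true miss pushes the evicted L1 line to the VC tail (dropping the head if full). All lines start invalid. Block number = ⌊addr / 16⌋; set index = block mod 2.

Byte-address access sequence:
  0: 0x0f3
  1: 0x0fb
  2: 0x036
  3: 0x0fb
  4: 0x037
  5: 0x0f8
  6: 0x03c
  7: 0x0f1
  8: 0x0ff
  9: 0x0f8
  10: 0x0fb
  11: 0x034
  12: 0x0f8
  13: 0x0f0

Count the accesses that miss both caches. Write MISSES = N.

  [0] addr=0xf3 blk=15 s=1: MISS | VC []
  [1] addr=0xfb blk=15 s=1: L1-HIT | VC []
  [2] addr=0x36 blk=3 s=1: MISS | VC [15]
  [3] addr=0xfb blk=15 s=1: VC-HIT | VC [3]
  [4] addr=0x37 blk=3 s=1: VC-HIT | VC [15]
  [5] addr=0xf8 blk=15 s=1: VC-HIT | VC [3]
  [6] addr=0x3c blk=3 s=1: VC-HIT | VC [15]
  [7] addr=0xf1 blk=15 s=1: VC-HIT | VC [3]
  [8] addr=0xff blk=15 s=1: L1-HIT | VC [3]
  [9] addr=0xf8 blk=15 s=1: L1-HIT | VC [3]
  [10] addr=0xfb blk=15 s=1: L1-HIT | VC [3]
  [11] addr=0x34 blk=3 s=1: VC-HIT | VC [15]
  [12] addr=0xf8 blk=15 s=1: VC-HIT | VC [3]
  [13] addr=0xf0 blk=15 s=1: L1-HIT | VC [3]

MISSES = 2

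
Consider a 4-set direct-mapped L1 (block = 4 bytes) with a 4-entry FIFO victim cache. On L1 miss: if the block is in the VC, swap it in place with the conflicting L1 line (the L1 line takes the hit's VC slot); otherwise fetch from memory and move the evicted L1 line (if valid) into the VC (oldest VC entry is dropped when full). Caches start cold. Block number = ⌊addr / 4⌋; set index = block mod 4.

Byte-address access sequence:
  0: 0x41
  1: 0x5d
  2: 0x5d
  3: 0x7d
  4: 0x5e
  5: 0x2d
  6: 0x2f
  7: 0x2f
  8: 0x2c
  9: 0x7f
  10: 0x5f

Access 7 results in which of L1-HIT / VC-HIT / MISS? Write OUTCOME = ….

0: 0x41 (blk 16, set 0) → MISS  vc=[]
1: 0x5d (blk 23, set 3) → MISS  vc=[]
2: 0x5d (blk 23, set 3) → L1-HIT  vc=[]
3: 0x7d (blk 31, set 3) → MISS  vc=[23]
4: 0x5e (blk 23, set 3) → VC-HIT  vc=[31]
5: 0x2d (blk 11, set 3) → MISS  vc=[31, 23]
6: 0x2f (blk 11, set 3) → L1-HIT  vc=[31, 23]
7: 0x2f (blk 11, set 3) → L1-HIT  vc=[31, 23]
8: 0x2c (blk 11, set 3) → L1-HIT  vc=[31, 23]
9: 0x7f (blk 31, set 3) → VC-HIT  vc=[11, 23]
10: 0x5f (blk 23, set 3) → VC-HIT  vc=[11, 31]

OUTCOME = L1-HIT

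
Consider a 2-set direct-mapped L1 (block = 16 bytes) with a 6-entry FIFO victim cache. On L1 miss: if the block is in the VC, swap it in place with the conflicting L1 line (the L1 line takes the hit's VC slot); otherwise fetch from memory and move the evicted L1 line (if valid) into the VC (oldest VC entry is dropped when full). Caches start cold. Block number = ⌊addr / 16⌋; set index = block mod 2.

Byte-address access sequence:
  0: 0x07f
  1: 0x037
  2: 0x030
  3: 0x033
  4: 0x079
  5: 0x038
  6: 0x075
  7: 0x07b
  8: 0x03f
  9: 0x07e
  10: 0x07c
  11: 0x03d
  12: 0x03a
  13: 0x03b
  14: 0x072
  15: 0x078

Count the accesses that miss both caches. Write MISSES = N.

  [0] addr=0x7f blk=7 s=1: MISS | VC []
  [1] addr=0x37 blk=3 s=1: MISS | VC [7]
  [2] addr=0x30 blk=3 s=1: L1-HIT | VC [7]
  [3] addr=0x33 blk=3 s=1: L1-HIT | VC [7]
  [4] addr=0x79 blk=7 s=1: VC-HIT | VC [3]
  [5] addr=0x38 blk=3 s=1: VC-HIT | VC [7]
  [6] addr=0x75 blk=7 s=1: VC-HIT | VC [3]
  [7] addr=0x7b blk=7 s=1: L1-HIT | VC [3]
  [8] addr=0x3f blk=3 s=1: VC-HIT | VC [7]
  [9] addr=0x7e blk=7 s=1: VC-HIT | VC [3]
  [10] addr=0x7c blk=7 s=1: L1-HIT | VC [3]
  [11] addr=0x3d blk=3 s=1: VC-HIT | VC [7]
  [12] addr=0x3a blk=3 s=1: L1-HIT | VC [7]
  [13] addr=0x3b blk=3 s=1: L1-HIT | VC [7]
  [14] addr=0x72 blk=7 s=1: VC-HIT | VC [3]
  [15] addr=0x78 blk=7 s=1: L1-HIT | VC [3]

MISSES = 2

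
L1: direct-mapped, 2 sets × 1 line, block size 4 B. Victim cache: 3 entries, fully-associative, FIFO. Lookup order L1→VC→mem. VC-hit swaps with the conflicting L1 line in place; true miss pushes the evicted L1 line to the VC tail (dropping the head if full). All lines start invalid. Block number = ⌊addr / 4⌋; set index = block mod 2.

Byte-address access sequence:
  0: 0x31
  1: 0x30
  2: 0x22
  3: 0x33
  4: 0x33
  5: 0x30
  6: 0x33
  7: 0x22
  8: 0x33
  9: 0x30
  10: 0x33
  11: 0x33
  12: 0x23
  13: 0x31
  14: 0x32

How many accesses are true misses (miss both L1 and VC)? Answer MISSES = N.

0: 0x31 (blk 12, set 0) → MISS  vc=[]
1: 0x30 (blk 12, set 0) → L1-HIT  vc=[]
2: 0x22 (blk 8, set 0) → MISS  vc=[12]
3: 0x33 (blk 12, set 0) → VC-HIT  vc=[8]
4: 0x33 (blk 12, set 0) → L1-HIT  vc=[8]
5: 0x30 (blk 12, set 0) → L1-HIT  vc=[8]
6: 0x33 (blk 12, set 0) → L1-HIT  vc=[8]
7: 0x22 (blk 8, set 0) → VC-HIT  vc=[12]
8: 0x33 (blk 12, set 0) → VC-HIT  vc=[8]
9: 0x30 (blk 12, set 0) → L1-HIT  vc=[8]
10: 0x33 (blk 12, set 0) → L1-HIT  vc=[8]
11: 0x33 (blk 12, set 0) → L1-HIT  vc=[8]
12: 0x23 (blk 8, set 0) → VC-HIT  vc=[12]
13: 0x31 (blk 12, set 0) → VC-HIT  vc=[8]
14: 0x32 (blk 12, set 0) → L1-HIT  vc=[8]

MISSES = 2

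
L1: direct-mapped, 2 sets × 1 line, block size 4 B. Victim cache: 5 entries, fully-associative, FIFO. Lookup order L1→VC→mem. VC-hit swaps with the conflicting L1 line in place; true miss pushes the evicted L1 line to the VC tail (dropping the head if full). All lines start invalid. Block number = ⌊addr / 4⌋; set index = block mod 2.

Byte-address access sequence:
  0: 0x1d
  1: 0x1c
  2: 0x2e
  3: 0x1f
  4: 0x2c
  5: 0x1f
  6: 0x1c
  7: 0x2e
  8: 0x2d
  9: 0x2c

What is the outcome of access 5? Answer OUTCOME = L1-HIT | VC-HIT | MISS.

OUTCOME = VC-HIT

0: 0x1d (blk 7, set 1) → MISS  vc=[]
1: 0x1c (blk 7, set 1) → L1-HIT  vc=[]
2: 0x2e (blk 11, set 1) → MISS  vc=[7]
3: 0x1f (blk 7, set 1) → VC-HIT  vc=[11]
4: 0x2c (blk 11, set 1) → VC-HIT  vc=[7]
5: 0x1f (blk 7, set 1) → VC-HIT  vc=[11]
6: 0x1c (blk 7, set 1) → L1-HIT  vc=[11]
7: 0x2e (blk 11, set 1) → VC-HIT  vc=[7]
8: 0x2d (blk 11, set 1) → L1-HIT  vc=[7]
9: 0x2c (blk 11, set 1) → L1-HIT  vc=[7]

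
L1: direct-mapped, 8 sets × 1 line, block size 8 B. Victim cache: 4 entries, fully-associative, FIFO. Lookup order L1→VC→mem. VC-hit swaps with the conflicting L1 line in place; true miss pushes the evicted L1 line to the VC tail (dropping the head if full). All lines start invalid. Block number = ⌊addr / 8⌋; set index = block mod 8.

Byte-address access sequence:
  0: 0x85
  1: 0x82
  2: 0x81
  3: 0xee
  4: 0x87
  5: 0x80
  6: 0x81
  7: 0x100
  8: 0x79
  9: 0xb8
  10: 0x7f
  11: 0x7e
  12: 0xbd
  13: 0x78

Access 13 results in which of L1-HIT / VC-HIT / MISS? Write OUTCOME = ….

0: 0x85 (blk 16, set 0) → MISS  vc=[]
1: 0x82 (blk 16, set 0) → L1-HIT  vc=[]
2: 0x81 (blk 16, set 0) → L1-HIT  vc=[]
3: 0xee (blk 29, set 5) → MISS  vc=[]
4: 0x87 (blk 16, set 0) → L1-HIT  vc=[]
5: 0x80 (blk 16, set 0) → L1-HIT  vc=[]
6: 0x81 (blk 16, set 0) → L1-HIT  vc=[]
7: 0x100 (blk 32, set 0) → MISS  vc=[16]
8: 0x79 (blk 15, set 7) → MISS  vc=[16]
9: 0xb8 (blk 23, set 7) → MISS  vc=[16, 15]
10: 0x7f (blk 15, set 7) → VC-HIT  vc=[16, 23]
11: 0x7e (blk 15, set 7) → L1-HIT  vc=[16, 23]
12: 0xbd (blk 23, set 7) → VC-HIT  vc=[16, 15]
13: 0x78 (blk 15, set 7) → VC-HIT  vc=[16, 23]

OUTCOME = VC-HIT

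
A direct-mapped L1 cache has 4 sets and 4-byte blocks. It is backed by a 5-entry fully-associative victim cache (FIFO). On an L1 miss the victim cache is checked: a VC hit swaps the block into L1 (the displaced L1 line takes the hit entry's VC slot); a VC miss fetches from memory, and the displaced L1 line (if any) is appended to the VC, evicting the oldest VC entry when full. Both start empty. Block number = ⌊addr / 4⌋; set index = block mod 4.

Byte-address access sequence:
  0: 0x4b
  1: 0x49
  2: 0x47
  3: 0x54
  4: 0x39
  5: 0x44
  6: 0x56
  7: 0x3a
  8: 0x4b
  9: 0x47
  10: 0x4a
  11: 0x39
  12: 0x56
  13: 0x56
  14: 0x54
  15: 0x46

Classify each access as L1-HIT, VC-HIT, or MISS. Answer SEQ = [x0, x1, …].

SEQ = [MISS, L1-HIT, MISS, MISS, MISS, VC-HIT, VC-HIT, L1-HIT, VC-HIT, VC-HIT, L1-HIT, VC-HIT, VC-HIT, L1-HIT, L1-HIT, VC-HIT]

  [0] addr=0x4b blk=18 s=2: MISS | VC []
  [1] addr=0x49 blk=18 s=2: L1-HIT | VC []
  [2] addr=0x47 blk=17 s=1: MISS | VC []
  [3] addr=0x54 blk=21 s=1: MISS | VC [17]
  [4] addr=0x39 blk=14 s=2: MISS | VC [17, 18]
  [5] addr=0x44 blk=17 s=1: VC-HIT | VC [21, 18]
  [6] addr=0x56 blk=21 s=1: VC-HIT | VC [17, 18]
  [7] addr=0x3a blk=14 s=2: L1-HIT | VC [17, 18]
  [8] addr=0x4b blk=18 s=2: VC-HIT | VC [17, 14]
  [9] addr=0x47 blk=17 s=1: VC-HIT | VC [21, 14]
  [10] addr=0x4a blk=18 s=2: L1-HIT | VC [21, 14]
  [11] addr=0x39 blk=14 s=2: VC-HIT | VC [21, 18]
  [12] addr=0x56 blk=21 s=1: VC-HIT | VC [17, 18]
  [13] addr=0x56 blk=21 s=1: L1-HIT | VC [17, 18]
  [14] addr=0x54 blk=21 s=1: L1-HIT | VC [17, 18]
  [15] addr=0x46 blk=17 s=1: VC-HIT | VC [21, 18]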